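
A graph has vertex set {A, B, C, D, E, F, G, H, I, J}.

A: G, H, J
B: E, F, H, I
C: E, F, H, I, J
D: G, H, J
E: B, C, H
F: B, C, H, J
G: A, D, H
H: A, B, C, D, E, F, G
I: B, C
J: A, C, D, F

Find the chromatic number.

D, G, H form a triangle, so at least 3 colors are needed.
A valid assignment using 3 colors: A=green, B=blue, C=blue, D=green, E=green, F=green, G=blue, H=red, I=red, J=red. Every edge joins two different colors.

3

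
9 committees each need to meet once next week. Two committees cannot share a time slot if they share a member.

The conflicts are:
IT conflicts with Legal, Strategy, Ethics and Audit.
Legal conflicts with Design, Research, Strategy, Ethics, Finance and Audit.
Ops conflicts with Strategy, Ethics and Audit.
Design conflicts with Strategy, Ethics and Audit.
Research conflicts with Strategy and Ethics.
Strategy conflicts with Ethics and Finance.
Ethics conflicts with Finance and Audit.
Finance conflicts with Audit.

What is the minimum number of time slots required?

4

Legal, Ethics, Finance, Audit all conflict with each other, so at least 4 time slots are needed.
4 time slots suffice: time slot 1 → {Ethics}; time slot 2 → {Strategy, Audit}; time slot 3 → {Legal, Ops}; time slot 4 → {IT, Design, Research, Finance}. Each listed conflict is separated.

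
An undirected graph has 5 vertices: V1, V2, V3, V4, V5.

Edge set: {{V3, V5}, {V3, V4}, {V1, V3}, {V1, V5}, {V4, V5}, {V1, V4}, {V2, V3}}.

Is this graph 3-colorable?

No

V1, V3, V4, V5 are mutually adjacent (a clique of size 4), so at least 4 colors are needed.
So 3 colors are not enough.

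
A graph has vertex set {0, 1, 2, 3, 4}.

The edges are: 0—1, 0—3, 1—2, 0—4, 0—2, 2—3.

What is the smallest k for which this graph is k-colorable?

3

0, 1, 2 form a triangle, so at least 3 colors are needed.
One proper 3-coloring: 0=red, 1=green, 2=blue, 3=green, 4=blue. No two adjacent vertices share a color.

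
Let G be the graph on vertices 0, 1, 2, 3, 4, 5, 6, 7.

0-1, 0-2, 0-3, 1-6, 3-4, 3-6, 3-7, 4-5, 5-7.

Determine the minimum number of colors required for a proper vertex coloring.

0 and 3 are adjacent, so at least 2 colors are needed.
2 colors suffice: color a → {1, 2, 3, 5}; color b → {0, 4, 6, 7}. No two adjacent vertices share a color.

2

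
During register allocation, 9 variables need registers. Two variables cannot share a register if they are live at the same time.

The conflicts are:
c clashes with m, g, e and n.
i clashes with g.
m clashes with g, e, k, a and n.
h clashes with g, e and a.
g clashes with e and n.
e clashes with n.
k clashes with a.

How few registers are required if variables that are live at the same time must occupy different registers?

c, m, g, e, n all conflict with each other, so at least 5 registers are needed.
Using 5 registers: c=5, i=1, m=1, h=1, g=2, e=3, k=3, a=2, n=4. Each listed conflict is separated.

5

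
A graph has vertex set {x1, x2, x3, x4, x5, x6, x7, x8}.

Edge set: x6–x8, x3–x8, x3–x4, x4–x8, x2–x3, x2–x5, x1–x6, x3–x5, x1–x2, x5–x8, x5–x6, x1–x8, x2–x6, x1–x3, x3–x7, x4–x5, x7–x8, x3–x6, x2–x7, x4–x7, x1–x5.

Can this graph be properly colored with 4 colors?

No

x1, x2, x3, x5, x6 are pairwise adjacent (a clique of size 5), so at least 5 colors are needed.
So 4 colors are not enough.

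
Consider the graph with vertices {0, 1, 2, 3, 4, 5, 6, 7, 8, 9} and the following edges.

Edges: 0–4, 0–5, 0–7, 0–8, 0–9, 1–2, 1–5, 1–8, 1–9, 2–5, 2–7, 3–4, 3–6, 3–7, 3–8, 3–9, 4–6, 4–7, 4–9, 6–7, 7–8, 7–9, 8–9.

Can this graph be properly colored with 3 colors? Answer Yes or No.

No

0, 7, 8, 9 form a clique, so at least 4 colors are needed.
So 3 colors are not enough.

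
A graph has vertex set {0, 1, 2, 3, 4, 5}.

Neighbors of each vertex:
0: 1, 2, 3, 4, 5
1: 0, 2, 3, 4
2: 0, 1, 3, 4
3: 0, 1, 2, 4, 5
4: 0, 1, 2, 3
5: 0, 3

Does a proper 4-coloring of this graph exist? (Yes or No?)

No

0, 1, 2, 3, 4 are mutually adjacent (a clique of size 5), so at least 5 colors are needed.
So 4 colors are not enough.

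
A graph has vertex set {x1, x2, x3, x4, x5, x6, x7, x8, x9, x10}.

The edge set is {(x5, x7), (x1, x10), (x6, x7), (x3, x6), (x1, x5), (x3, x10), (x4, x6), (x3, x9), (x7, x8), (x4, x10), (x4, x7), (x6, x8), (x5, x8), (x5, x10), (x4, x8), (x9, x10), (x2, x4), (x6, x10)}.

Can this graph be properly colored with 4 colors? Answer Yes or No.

Yes

The chromatic number is 4. x4, x6, x7, x8 are pairwise adjacent (a clique of size 4), so at least 4 colors are needed.
4 colors suffice: color 1 → {x2, x7, x10}; color 2 → {x3, x4, x5}; color 3 → {x1, x6, x9}; color 4 → {x8}.
That is already a proper 4-coloring.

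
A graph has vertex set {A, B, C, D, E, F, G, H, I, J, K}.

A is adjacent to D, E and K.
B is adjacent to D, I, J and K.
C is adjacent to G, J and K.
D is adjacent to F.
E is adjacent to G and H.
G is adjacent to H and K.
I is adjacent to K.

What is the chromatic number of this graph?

B, I, K are pairwise adjacent, so at least 3 colors are needed.
3 colors suffice: color 1 → {D, E, J, K}; color 2 → {A, B, F, G}; color 3 → {C, H, I}. Every edge joins two different colors.

3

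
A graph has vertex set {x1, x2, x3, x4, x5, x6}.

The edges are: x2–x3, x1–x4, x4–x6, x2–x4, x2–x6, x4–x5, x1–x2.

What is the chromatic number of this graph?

x2, x4, x6 are mutually adjacent, so at least 3 colors are needed.
A valid assignment using 3 colors: x1=green, x2=blue, x3=red, x4=red, x5=blue, x6=green. No two adjacent vertices share a color.

3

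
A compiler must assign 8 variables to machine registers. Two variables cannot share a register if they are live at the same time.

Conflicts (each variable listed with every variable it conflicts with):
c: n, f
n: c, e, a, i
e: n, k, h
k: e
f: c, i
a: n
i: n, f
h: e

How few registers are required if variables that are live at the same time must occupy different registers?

e and h conflict, so at least 2 registers are needed.
2 registers suffice: c=2, n=1, e=2, k=1, f=1, a=2, i=2, h=1. No two conflicting variables share a register.

2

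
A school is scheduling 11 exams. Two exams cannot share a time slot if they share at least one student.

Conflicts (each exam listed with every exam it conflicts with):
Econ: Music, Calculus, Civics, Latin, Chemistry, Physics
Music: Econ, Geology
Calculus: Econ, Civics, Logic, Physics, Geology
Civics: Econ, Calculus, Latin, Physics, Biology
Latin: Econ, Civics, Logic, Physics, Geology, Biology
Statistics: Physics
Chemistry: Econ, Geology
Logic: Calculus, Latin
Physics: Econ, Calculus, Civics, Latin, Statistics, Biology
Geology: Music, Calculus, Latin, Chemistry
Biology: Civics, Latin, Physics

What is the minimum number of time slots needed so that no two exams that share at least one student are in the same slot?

4

Civics, Latin, Physics, Biology pairwise conflict, so at least 4 time slots are needed.
A valid assignment using 4 time slots: Econ=3, Music=2, Calculus=2, Civics=4, Latin=2, Statistics=2, Chemistry=2, Logic=1, Physics=1, Geology=1, Biology=3. Each listed conflict is separated.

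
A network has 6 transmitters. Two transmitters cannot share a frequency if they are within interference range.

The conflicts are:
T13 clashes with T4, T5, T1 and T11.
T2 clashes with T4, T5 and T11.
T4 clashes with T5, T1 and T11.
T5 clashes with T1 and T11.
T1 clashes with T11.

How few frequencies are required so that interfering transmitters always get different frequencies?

T13, T4, T5, T1, T11 all conflict with each other, so at least 5 frequencies are needed.
A valid assignment using 5 frequencies: T13=5, T2=4, T4=3, T5=1, T1=4, T11=2. Every pair that conflicts lands in different frequencies.

5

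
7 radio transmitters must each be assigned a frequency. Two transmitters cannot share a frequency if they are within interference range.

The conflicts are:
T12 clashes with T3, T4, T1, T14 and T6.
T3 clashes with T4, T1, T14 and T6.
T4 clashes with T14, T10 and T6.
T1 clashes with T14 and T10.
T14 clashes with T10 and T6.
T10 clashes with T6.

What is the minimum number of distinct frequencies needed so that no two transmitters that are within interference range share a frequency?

5

T12, T3, T4, T14, T6 are mutually in conflict, so at least 5 frequencies are needed.
5 frequencies suffice: frequency 1 → {T14}; frequency 2 → {T12, T10}; frequency 3 → {T3}; frequency 4 → {T4, T1}; frequency 5 → {T6}. No two conflicting transmitters share a frequency.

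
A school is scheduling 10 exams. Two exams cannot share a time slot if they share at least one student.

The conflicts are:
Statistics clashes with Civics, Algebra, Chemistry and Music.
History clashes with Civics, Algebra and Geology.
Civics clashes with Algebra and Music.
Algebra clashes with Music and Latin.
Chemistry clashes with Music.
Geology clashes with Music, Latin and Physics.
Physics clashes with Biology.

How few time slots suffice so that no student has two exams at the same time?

Statistics, Civics, Algebra, Music are mutually in conflict, so at least 4 time slots are needed.
4 time slots suffice: time slot 1 → {Algebra, Chemistry, Geology, Biology}; time slot 2 → {History, Music, Latin, Physics}; time slot 3 → {Civics}; time slot 4 → {Statistics}. Each listed conflict is separated.

4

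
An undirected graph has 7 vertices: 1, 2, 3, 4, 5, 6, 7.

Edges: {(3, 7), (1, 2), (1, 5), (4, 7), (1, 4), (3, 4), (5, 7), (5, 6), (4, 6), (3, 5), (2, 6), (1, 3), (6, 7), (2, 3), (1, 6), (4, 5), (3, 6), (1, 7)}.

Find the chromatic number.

6

1, 3, 4, 5, 6, 7 are pairwise adjacent (a clique of size 6), so at least 6 colors are needed.
6 colors suffice: 1=green, 2=yellow, 3=red, 4=purple, 5=orange, 6=blue, 7=yellow. No two adjacent vertices share a color.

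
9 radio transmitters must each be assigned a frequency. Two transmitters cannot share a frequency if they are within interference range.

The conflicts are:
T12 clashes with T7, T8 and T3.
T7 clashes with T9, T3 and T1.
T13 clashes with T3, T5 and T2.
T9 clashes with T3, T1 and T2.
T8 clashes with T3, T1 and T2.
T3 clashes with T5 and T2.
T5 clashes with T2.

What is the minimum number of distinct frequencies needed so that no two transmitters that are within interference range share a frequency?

4

T13, T3, T5, T2 are mutually in conflict, so at least 4 frequencies are needed.
4 frequencies suffice: T12=4, T7=2, T13=3, T9=3, T8=3, T3=1, T5=4, T1=1, T2=2. Each listed conflict is separated.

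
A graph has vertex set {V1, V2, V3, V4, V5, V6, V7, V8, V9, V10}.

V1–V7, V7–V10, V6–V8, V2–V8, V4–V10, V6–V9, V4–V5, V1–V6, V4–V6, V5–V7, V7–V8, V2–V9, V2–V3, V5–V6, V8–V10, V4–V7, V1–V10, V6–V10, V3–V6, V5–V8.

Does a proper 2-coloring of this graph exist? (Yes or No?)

V4, V7, V10 form a triangle, so at least 3 colors are needed.
So 2 colors are not enough.

No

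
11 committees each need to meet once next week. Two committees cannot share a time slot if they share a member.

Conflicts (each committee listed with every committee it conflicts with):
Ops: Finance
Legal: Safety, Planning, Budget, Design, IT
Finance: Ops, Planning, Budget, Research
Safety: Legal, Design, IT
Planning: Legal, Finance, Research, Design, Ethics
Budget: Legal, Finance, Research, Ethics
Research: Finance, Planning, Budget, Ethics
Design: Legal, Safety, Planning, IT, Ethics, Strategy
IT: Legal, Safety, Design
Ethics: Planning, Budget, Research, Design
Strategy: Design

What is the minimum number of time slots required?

4

Legal, Safety, Design, IT pairwise conflict, so at least 4 time slots are needed.
4 time slots suffice: time slot 1 → {Finance, Design}; time slot 2 → {Ops, Legal, Ethics, Strategy}; time slot 3 → {Safety, Planning, Budget}; time slot 4 → {Research, IT}. No two conflicting committees share a time slot.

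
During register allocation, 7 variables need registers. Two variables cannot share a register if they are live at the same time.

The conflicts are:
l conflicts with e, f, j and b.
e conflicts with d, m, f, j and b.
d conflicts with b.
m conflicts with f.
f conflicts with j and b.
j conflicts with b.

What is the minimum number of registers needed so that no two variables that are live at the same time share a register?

5

l, e, f, j, b pairwise conflict, so at least 5 registers are needed.
5 registers suffice: l=5, e=1, d=3, m=2, f=3, j=4, b=2. Each listed conflict is separated.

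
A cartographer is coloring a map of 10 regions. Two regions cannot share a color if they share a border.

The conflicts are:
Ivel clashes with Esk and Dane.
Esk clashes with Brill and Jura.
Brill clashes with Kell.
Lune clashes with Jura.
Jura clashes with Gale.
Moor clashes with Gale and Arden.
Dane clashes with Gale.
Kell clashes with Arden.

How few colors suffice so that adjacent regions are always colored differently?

The cycle Dane-Ivel-Esk-Jura-Gale-Dane has odd length 5, so it cannot be 2-colored; at least 3 colors are needed.
3 colors suffice: color 1 → {Esk, Lune, Gale, Arden}; color 2 → {Ivel, Brill, Jura, Moor}; color 3 → {Dane, Kell}. Every pair that conflicts lands in different colors.

3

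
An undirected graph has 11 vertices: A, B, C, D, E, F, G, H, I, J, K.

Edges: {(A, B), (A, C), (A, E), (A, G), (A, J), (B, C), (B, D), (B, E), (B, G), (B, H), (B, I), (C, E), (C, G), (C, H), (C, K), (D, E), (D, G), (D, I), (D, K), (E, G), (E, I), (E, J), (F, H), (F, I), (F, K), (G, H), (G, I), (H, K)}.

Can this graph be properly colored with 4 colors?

No

A, B, C, E, G form a clique, so at least 5 colors are needed.
So 4 colors are not enough.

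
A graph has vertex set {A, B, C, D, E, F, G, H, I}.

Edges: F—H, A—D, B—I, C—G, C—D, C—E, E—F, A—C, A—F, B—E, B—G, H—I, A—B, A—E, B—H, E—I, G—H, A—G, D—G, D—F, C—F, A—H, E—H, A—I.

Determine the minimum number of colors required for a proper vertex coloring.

5

A, B, E, H, I form a clique, so at least 5 colors are needed.
5 colors suffice: color 1 → {A}; color 2 → {C, H}; color 3 → {E, G}; color 4 → {B, F}; color 5 → {D, I}. Each edge has distinct colors on its endpoints.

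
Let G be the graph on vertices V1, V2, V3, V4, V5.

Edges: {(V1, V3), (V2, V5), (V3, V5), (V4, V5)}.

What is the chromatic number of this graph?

V1 and V3 are adjacent, so at least 2 colors are needed.
2 colors suffice: color 1 → {V1, V5}; color 2 → {V2, V3, V4}. Every edge joins two different colors.

2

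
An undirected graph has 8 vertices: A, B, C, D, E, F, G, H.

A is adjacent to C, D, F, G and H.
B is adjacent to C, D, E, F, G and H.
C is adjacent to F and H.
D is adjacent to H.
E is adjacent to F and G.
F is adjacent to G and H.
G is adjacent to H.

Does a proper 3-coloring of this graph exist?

A, C, F, H form a clique, so at least 4 colors are needed.
So 3 colors are not enough.

No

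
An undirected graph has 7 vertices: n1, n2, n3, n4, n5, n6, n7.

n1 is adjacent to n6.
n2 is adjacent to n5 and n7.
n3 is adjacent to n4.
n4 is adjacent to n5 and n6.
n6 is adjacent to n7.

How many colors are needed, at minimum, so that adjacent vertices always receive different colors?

The cycle n7-n6-n4-n5-n2-n7 has odd length 5, so it cannot be 2-colored; at least 3 colors are needed.
3 colors suffice: color R → {n1, n2, n4}; color B → {n3, n5, n6}; color G → {n7}. Each edge has distinct colors on its endpoints.

3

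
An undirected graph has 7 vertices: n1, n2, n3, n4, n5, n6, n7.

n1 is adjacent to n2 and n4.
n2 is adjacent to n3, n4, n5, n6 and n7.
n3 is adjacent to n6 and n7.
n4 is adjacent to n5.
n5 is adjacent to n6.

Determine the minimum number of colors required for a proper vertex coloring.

n2, n3, n6 form a triangle, so at least 3 colors are needed.
3 colors suffice: color 1 → {n2}; color 2 → {n1, n3, n5}; color 3 → {n4, n6, n7}. No two adjacent vertices share a color.

3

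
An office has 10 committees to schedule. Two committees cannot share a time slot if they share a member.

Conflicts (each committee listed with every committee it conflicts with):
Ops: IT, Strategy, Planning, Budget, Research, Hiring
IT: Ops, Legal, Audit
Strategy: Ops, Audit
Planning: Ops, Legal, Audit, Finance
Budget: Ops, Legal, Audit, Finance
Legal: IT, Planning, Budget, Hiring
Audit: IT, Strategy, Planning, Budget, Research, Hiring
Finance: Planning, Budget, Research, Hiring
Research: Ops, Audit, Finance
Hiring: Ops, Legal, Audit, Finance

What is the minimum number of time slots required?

2

Audit and Hiring conflict, so at least 2 time slots are needed.
2 time slots suffice: time slot 1 → {Ops, Legal, Audit, Finance}; time slot 2 → {IT, Strategy, Planning, Budget, Research, Hiring}. No two conflicting committees share a time slot.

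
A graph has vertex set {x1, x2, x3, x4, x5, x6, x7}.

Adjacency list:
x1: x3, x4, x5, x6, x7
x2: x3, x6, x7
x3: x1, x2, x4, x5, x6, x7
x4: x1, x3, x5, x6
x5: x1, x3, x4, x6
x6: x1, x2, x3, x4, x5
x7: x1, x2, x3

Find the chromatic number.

5

x1, x3, x4, x5, x6 are pairwise adjacent (a clique of size 5), so at least 5 colors are needed.
5 colors suffice: color red → {x3}; color blue → {x6, x7}; color green → {x1, x2}; color yellow → {x5}; color purple → {x4}. Every edge joins two different colors.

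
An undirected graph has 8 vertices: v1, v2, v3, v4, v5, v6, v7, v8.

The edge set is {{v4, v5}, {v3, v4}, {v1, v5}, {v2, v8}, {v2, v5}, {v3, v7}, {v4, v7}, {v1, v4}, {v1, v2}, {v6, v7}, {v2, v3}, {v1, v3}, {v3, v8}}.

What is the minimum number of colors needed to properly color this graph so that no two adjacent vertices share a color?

v3, v4, v7 are mutually adjacent, so at least 3 colors are needed.
3 colors suffice: v1=3, v2=2, v3=1, v4=2, v5=1, v6=1, v7=3, v8=3. Every edge joins two different colors.

3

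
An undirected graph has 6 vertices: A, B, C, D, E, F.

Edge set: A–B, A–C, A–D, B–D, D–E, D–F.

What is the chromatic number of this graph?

3

A, B, D are pairwise adjacent, so at least 3 colors are needed.
One proper 3-coloring: A=blue, B=green, C=red, D=red, E=blue, F=blue. No two adjacent vertices share a color.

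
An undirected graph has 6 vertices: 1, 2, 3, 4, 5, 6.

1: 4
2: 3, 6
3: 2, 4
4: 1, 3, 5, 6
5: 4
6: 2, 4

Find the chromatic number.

2 and 6 are adjacent, so at least 2 colors are needed.
One proper 2-coloring: 1=blue, 2=red, 3=blue, 4=red, 5=blue, 6=blue. Every edge joins two different colors.

2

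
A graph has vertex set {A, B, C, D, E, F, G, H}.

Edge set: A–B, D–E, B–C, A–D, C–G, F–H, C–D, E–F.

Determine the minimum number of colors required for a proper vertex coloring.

F and H are adjacent, so at least 2 colors are needed.
A valid assignment using 2 colors: A=blue, B=red, C=blue, D=red, E=blue, F=red, G=red, H=blue. Every edge joins two different colors.

2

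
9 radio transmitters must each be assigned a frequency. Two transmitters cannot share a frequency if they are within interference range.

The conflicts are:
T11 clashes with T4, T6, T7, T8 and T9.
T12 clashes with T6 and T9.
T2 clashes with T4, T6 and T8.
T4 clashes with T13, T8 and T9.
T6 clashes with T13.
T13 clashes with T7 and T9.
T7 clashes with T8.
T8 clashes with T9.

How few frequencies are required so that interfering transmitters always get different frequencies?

T11, T4, T8, T9 all conflict with each other, so at least 4 frequencies are needed.
4 frequencies suffice: frequency 1 → {T6, T7, T9}; frequency 2 → {T12, T4}; frequency 3 → {T11, T2, T13}; frequency 4 → {T8}. No two conflicting transmitters share a frequency.

4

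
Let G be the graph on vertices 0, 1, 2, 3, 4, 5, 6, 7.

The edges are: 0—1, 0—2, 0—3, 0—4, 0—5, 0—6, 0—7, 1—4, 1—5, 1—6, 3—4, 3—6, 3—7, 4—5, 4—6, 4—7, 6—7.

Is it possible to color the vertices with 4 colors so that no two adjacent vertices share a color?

No

0, 3, 4, 6, 7 are mutually adjacent (a clique of size 5), so at least 5 colors are needed.
So 4 colors are not enough.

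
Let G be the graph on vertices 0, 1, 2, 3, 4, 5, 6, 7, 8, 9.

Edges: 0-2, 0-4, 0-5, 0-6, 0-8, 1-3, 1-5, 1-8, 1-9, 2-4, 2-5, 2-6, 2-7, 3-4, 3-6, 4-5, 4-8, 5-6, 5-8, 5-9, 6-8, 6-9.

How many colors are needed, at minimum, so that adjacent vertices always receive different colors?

4

0, 2, 4, 5 are pairwise adjacent (a clique of size 4), so at least 4 colors are needed.
4 colors suffice: color a → {3, 5, 7}; color b → {1, 4, 6}; color c → {0, 9}; color d → {2, 8}. No two adjacent vertices share a color.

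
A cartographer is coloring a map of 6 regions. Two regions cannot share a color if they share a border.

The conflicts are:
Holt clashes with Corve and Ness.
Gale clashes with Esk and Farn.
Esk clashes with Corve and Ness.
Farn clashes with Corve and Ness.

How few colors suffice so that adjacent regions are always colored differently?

Esk and Ness conflict, so at least 2 colors are needed.
A valid assignment using 2 colors: Holt=1, Gale=2, Esk=1, Farn=1, Corve=2, Ness=2. No two conflicting regions share a color.

2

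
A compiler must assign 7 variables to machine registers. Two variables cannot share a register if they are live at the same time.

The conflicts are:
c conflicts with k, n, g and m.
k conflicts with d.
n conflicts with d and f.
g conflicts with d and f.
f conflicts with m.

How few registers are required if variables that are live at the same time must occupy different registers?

2

k and d conflict, so at least 2 registers are needed.
A valid assignment using 2 registers: c=1, k=2, n=2, g=2, d=1, f=1, m=2. Every pair that conflicts lands in different registers.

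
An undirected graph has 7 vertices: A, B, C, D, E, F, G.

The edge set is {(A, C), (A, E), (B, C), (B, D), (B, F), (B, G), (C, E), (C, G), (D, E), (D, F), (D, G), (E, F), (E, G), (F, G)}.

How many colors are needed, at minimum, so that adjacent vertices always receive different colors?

D, E, F, G are mutually adjacent (a clique of size 4), so at least 4 colors are needed.
One proper 4-coloring: A=1, B=2, C=3, D=3, E=2, F=4, G=1. Every edge joins two different colors.

4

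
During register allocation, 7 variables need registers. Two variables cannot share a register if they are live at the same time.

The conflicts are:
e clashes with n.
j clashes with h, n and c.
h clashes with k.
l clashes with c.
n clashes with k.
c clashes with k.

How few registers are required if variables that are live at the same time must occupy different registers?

2

c and k conflict, so at least 2 registers are needed.
2 registers suffice: register 1 → {h, n, c}; register 2 → {e, j, l, k}. No two conflicting variables share a register.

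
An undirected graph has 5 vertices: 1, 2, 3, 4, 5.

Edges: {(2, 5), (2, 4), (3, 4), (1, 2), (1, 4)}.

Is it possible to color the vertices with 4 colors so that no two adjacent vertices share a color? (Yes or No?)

Yes

The chromatic number is 3. 1, 2, 4 are pairwise adjacent, so at least 3 colors are needed.
3 colors suffice: color a → {2, 3}; color b → {4, 5}; color c → {1}.
Since 4 ≥ 3, a proper 4-coloring certainly exists.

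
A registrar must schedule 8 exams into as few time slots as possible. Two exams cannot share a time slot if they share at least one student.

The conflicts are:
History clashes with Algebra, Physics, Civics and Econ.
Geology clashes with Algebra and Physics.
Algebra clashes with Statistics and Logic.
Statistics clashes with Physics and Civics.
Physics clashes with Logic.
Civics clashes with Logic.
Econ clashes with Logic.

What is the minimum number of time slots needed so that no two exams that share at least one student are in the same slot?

Geology and Algebra conflict, so at least 2 time slots are needed.
2 time slots suffice: time slot 1 → {Algebra, Physics, Civics, Econ}; time slot 2 → {History, Geology, Statistics, Logic}. Every pair that conflicts lands in different time slots.

2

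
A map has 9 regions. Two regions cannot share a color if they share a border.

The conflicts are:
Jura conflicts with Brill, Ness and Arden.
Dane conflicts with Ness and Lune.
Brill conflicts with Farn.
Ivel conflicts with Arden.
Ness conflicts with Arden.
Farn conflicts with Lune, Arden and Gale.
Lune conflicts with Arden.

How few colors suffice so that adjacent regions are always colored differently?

3

Farn, Lune, Arden all conflict with each other, so at least 3 colors are needed.
3 colors suffice: Jura=3, Dane=1, Brill=1, Ivel=2, Ness=2, Farn=2, Lune=3, Arden=1, Gale=1. Every pair that conflicts lands in different colors.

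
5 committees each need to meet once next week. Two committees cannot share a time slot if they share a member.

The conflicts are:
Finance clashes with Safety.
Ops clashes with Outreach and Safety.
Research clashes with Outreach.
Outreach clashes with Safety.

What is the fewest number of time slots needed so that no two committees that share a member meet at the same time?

3

Ops, Outreach, Safety are mutually in conflict, so at least 3 time slots are needed.
A valid assignment using 3 time slots: Finance=1, Ops=3, Research=2, Outreach=1, Safety=2. Every pair that conflicts lands in different time slots.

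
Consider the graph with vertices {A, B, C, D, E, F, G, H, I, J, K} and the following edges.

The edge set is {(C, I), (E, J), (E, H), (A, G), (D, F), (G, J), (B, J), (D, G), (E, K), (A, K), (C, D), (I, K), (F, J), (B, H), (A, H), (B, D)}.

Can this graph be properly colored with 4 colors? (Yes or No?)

Yes

The chromatic number is 3. The cycle J-E-K-A-G-J has odd length 5, so it cannot be 2-colored; at least 3 colors are needed.
3 colors suffice: A=2, B=2, C=3, D=1, E=2, F=2, G=3, H=1, I=2, J=1, K=1.
Since 4 ≥ 3, a proper 4-coloring certainly exists.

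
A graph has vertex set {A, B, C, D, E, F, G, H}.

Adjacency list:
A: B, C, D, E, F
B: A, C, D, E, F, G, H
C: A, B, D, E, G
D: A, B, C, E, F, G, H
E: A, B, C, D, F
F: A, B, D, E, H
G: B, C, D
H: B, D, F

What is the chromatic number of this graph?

A, B, C, D, E are pairwise adjacent (a clique of size 5), so at least 5 colors are needed.
A valid assignment using 5 colors: A=5, B=2, C=4, D=1, E=3, F=4, G=3, H=3. Each edge has distinct colors on its endpoints.

5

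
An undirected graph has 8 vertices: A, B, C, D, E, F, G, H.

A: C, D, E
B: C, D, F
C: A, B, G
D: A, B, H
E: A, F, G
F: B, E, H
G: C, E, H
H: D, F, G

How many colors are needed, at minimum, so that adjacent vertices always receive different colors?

The cycle D-A-E-F-H-D has odd length 5, so it cannot be 2-colored; at least 3 colors are needed.
One proper 3-coloring: A=2, B=2, C=1, D=1, E=1, F=3, G=3, H=2. Every edge joins two different colors.

3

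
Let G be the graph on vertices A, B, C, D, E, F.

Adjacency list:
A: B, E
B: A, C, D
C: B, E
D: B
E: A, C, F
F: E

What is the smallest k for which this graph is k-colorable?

B and D are adjacent, so at least 2 colors are needed.
2 colors suffice: color 1 → {B, E}; color 2 → {A, C, D, F}. No two adjacent vertices share a color.

2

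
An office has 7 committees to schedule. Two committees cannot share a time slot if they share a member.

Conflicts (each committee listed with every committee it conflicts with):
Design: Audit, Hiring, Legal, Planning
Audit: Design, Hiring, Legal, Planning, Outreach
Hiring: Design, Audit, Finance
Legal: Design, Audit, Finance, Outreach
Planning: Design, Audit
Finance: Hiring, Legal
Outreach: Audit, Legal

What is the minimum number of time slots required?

3

Audit, Legal, Outreach all conflict with each other, so at least 3 time slots are needed.
Using 3 time slots: Design=3, Audit=1, Hiring=2, Legal=2, Planning=2, Finance=1, Outreach=3. Every pair that conflicts lands in different time slots.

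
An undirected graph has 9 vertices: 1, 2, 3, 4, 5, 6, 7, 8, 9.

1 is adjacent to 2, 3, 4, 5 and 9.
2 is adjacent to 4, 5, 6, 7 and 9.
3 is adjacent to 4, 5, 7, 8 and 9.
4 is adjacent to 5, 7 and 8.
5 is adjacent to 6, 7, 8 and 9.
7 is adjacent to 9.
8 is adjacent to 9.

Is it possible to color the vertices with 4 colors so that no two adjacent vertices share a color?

The chromatic number is 4. 1, 3, 4, 5 are mutually adjacent (a clique of size 4), so at least 4 colors are needed.
A valid assignment using 4 colors: 1=d, 2=b, 3=b, 4=c, 5=a, 6=c, 7=d, 8=d, 9=c.
That is already a proper 4-coloring.

Yes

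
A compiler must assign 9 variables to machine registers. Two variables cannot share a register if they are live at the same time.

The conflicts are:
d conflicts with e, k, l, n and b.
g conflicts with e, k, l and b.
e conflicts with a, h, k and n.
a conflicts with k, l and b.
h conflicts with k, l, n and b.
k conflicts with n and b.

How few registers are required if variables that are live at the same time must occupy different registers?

d, e, k, n are mutually in conflict, so at least 4 registers are needed.
Using 4 registers: d=3, g=3, e=2, a=3, h=3, k=1, l=1, n=4, b=2. No two conflicting variables share a register.

4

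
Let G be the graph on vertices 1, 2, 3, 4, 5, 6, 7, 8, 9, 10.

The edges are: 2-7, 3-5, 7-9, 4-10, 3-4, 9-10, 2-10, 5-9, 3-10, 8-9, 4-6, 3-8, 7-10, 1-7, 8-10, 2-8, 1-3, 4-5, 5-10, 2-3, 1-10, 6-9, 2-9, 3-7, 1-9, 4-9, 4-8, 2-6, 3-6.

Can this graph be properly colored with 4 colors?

The chromatic number is 4. 3, 4, 5, 10 form a clique, so at least 4 colors are needed.
4 colors suffice: color a → {6, 10}; color b → {3, 9}; color c → {1, 2, 4}; color d → {5, 7, 8}.
That is already a proper 4-coloring.

Yes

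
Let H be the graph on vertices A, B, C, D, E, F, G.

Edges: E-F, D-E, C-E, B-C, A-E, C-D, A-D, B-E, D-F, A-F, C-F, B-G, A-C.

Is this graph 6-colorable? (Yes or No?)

Yes

The chromatic number is 5. A, C, D, E, F are mutually adjacent (a clique of size 5), so at least 5 colors are needed.
5 colors suffice: color 1 → {C, G}; color 2 → {E}; color 3 → {A, B}; color 4 → {F}; color 5 → {D}.
Since 6 ≥ 5, a proper 6-coloring certainly exists.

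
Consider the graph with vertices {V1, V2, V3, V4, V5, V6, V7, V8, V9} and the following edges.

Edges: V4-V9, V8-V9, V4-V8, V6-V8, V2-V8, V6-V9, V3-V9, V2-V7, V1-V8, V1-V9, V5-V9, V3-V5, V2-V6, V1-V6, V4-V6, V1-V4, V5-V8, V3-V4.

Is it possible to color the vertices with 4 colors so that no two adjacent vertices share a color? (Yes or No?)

No

V1, V4, V6, V8, V9 are pairwise adjacent (a clique of size 5), so at least 5 colors are needed.
So 4 colors are not enough.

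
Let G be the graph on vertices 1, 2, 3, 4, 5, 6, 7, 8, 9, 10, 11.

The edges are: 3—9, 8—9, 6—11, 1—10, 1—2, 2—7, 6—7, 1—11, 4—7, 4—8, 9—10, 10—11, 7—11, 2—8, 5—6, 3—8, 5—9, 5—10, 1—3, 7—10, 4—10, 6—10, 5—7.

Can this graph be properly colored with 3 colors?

6, 7, 10, 11 are mutually adjacent (a clique of size 4), so at least 4 colors are needed.
So 3 colors are not enough.

No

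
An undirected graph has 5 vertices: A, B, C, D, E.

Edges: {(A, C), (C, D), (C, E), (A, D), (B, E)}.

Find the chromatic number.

A, C, D are pairwise adjacent, so at least 3 colors are needed.
3 colors suffice: color 1 → {B, C}; color 2 → {D, E}; color 3 → {A}. No two adjacent vertices share a color.

3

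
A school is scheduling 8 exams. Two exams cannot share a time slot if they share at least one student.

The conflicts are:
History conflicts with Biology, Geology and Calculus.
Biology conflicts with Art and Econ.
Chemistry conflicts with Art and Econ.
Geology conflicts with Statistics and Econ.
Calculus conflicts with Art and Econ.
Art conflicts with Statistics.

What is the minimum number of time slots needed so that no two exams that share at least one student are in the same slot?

The cycle History-Geology-Statistics-Art-Calculus-History has odd length 5, so it cannot be 2-colored; at least 3 time slots are needed.
3 time slots suffice: time slot 1 → {History, Art, Econ}; time slot 2 → {Biology, Chemistry, Geology, Calculus}; time slot 3 → {Statistics}. No two conflicting exams share a time slot.

3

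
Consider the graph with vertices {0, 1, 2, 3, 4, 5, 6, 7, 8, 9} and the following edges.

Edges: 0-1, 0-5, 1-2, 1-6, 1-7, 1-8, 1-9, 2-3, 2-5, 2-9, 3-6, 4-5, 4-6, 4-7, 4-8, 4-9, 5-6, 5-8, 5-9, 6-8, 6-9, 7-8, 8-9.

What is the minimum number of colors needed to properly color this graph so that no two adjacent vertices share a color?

5

4, 5, 6, 8, 9 are mutually adjacent (a clique of size 5), so at least 5 colors are needed.
A valid assignment using 5 colors: 0=b, 1=a, 2=b, 3=a, 4=e, 5=a, 6=d, 7=c, 8=b, 9=c. No two adjacent vertices share a color.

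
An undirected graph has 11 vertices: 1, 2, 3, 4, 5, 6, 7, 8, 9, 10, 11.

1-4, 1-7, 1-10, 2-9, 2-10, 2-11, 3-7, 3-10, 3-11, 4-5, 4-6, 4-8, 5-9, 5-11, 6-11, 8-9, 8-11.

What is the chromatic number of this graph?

2

4 and 6 are adjacent, so at least 2 colors are needed.
2 colors suffice: color a → {4, 7, 9, 10, 11}; color b → {1, 2, 3, 5, 6, 8}. Every edge joins two different colors.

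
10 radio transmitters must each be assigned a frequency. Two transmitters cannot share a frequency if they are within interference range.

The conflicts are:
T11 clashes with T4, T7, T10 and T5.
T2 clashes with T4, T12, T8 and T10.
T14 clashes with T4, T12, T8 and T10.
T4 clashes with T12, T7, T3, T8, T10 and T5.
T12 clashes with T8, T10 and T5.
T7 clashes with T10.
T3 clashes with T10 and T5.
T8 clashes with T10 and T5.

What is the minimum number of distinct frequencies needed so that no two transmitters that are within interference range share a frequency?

T2, T4, T12, T8, T10 pairwise conflict, so at least 5 frequencies are needed.
A valid assignment using 5 frequencies: T11=3, T2=5, T14=5, T4=1, T12=4, T7=4, T3=3, T8=3, T10=2, T5=2. No two conflicting transmitters share a frequency.

5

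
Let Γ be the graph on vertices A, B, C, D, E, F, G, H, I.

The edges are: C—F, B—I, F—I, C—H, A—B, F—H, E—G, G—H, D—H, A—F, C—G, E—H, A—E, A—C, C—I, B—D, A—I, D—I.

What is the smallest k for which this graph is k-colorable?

A, C, F, I are pairwise adjacent (a clique of size 4), so at least 4 colors are needed.
One proper 4-coloring: A=green, B=yellow, C=blue, D=blue, E=blue, F=yellow, G=green, H=red, I=red. Each edge has distinct colors on its endpoints.

4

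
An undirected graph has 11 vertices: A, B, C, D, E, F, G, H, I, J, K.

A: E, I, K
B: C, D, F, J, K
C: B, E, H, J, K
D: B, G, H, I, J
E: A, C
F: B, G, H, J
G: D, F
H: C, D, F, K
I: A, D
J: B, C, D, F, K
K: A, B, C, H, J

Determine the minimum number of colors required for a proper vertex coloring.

4

B, C, J, K are mutually adjacent (a clique of size 4), so at least 4 colors are needed.
A valid assignment using 4 colors: A=blue, B=yellow, C=green, D=red, E=red, F=red, G=blue, H=blue, I=green, J=blue, K=red. Each edge has distinct colors on its endpoints.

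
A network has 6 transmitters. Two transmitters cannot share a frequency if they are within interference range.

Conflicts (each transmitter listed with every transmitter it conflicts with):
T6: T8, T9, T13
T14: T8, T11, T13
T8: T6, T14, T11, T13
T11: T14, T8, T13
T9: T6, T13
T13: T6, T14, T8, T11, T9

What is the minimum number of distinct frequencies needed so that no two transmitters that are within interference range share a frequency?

T14, T8, T11, T13 pairwise conflict, so at least 4 frequencies are needed.
4 frequencies suffice: frequency 1 → {T13}; frequency 2 → {T8, T9}; frequency 3 → {T6, T11}; frequency 4 → {T14}. Every pair that conflicts lands in different frequencies.

4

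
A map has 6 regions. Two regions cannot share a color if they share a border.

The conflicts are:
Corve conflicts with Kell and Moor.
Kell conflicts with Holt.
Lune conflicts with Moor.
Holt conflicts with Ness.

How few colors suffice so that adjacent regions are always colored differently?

Lune and Moor conflict, so at least 2 colors are needed.
A valid assignment using 2 colors: Corve=2, Kell=1, Lune=2, Holt=2, Ness=1, Moor=1. No two conflicting regions share a color.

2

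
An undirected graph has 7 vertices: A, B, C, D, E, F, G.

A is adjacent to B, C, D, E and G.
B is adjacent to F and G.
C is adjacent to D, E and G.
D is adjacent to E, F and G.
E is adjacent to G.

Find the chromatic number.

5

A, C, D, E, G are pairwise adjacent (a clique of size 5), so at least 5 colors are needed.
One proper 5-coloring: A=2, B=1, C=4, D=1, E=5, F=2, G=3. No two adjacent vertices share a color.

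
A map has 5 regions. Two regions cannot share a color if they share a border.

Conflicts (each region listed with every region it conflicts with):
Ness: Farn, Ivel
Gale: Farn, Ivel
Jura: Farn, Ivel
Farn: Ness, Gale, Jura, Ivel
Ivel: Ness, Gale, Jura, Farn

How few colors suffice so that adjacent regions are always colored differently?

Jura, Farn, Ivel are mutually in conflict, so at least 3 colors are needed.
A valid assignment using 3 colors: Ness=3, Gale=3, Jura=3, Farn=1, Ivel=2. Each listed conflict is separated.

3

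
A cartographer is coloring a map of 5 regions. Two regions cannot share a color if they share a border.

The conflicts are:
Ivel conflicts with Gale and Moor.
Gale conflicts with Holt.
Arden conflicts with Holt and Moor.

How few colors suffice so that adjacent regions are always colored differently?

3

The cycle Ivel-Moor-Arden-Holt-Gale-Ivel has odd length 5, so it cannot be 2-colored; at least 3 colors are needed.
3 colors suffice: color 1 → {Ivel, Arden}; color 2 → {Holt, Moor}; color 3 → {Gale}. Each listed conflict is separated.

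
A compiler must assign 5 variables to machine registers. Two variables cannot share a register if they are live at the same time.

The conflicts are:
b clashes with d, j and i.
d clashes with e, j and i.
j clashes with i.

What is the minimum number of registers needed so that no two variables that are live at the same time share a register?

b, d, j, i pairwise conflict, so at least 4 registers are needed.
4 registers suffice: b=3, d=1, e=2, j=2, i=4. Every pair that conflicts lands in different registers.

4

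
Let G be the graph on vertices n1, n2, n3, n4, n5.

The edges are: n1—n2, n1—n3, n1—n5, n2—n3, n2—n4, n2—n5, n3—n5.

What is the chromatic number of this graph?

n1, n2, n3, n5 form a clique, so at least 4 colors are needed.
4 colors suffice: color 1 → {n2}; color 2 → {n4, n5}; color 3 → {n3}; color 4 → {n1}. Each edge has distinct colors on its endpoints.

4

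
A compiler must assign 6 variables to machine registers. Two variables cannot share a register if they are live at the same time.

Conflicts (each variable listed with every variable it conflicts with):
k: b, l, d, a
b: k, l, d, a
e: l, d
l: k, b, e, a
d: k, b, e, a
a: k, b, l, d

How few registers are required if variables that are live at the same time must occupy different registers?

4

k, b, d, a pairwise conflict, so at least 4 registers are needed.
4 registers suffice: register 1 → {l, d}; register 2 → {k, e}; register 3 → {b}; register 4 → {a}. No two conflicting variables share a register.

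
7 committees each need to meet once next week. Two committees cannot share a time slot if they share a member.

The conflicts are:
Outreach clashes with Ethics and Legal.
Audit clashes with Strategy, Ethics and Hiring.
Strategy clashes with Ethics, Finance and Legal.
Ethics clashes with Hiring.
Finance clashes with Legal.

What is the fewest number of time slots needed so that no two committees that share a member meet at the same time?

Audit, Ethics, Hiring pairwise conflict, so at least 3 time slots are needed.
3 time slots suffice: time slot 1 → {Ethics, Legal}; time slot 2 → {Outreach, Strategy, Hiring}; time slot 3 → {Audit, Finance}. Each listed conflict is separated.

3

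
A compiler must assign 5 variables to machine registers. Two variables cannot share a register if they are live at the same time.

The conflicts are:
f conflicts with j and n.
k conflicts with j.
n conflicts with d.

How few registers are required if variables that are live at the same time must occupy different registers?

k and j conflict, so at least 2 registers are needed.
2 registers suffice: register 1 → {j, n}; register 2 → {f, k, d}. Every pair that conflicts lands in different registers.

2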